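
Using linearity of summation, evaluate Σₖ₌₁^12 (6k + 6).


Σ(6k+6) = 6·Σk + 6·n
= 6·78 + 6·12
= 468 + 72 = 540

Σ = 540


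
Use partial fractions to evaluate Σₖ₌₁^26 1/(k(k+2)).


1/(k(k+2)) = (1/2)·(1/k - 1/(k+2)) (partial fractions)
Telescoping: Σ = (1/2)·(1 + 1/2 - 1/27 - 1/28) = 1079/1512

Sum = 1079/1512


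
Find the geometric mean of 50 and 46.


GM = √(50×46) = √2300 = 47.9583

GM = 47.9583


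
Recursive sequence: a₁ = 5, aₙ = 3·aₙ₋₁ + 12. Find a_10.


Computing step by step:
a_1 = 5
a_2 = 27
a_3 = 93
a_4 = 291
a_5 = 885
a_6 = 2667
a_7 = 8013
a_8 = 24051
a_9 = 72165
a_10 = 216507


a_10 = 216507


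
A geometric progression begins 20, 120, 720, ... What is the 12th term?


aₙ = a₁·r^(n-1)
= 20×6^11
= 20×362797056
= 7255941120

a_12 = 7255941120


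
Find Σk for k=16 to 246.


Σₖ₌16^246 k = Σₖ₌₁^246 k − Σₖ₌₁^15 k
= 246·247/2 − 15·16/2
= 30381 − 120 = 30261

Σk = 30261


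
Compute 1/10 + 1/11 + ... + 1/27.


Σₖ₌10^27 1/k = 1/10 + 1/11 + 1/12 + ... + 1/27
= 85332099113/80313433200
≈ 1.0625

Sum = 85332099113/80313433200 ≈ 1.0625


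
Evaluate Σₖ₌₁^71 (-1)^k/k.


S = -1 + 1/2 - 1/3 + 1/4 - 1/5 + 1/6 - 1/7 + 1/8 ± ...
= -0.7001
(Full series converges to -ln(2) ≈ -0.6931)

S_71 = -0.7001


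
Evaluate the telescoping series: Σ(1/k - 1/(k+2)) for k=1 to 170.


Telescoping with gap 2: two head and two tail terms survive.
= (1 + 1/2) - (1/171 + 1/172)
= 3/2 - 1/171 - 1/172 = 43775/29412

Sum = 43775/29412


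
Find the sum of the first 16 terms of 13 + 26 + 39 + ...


aₙ = 13 + (16-1)×13 = 208
Sₙ = n(a₁+aₙ)/2 = 16×(13+208)/2
= 16×221/2 = 1768

S_16 = 1768


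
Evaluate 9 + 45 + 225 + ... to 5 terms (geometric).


Sₙ = 9×(5^5 - 1)/(5 - 1)
= 9×(3125 - 1)/4
= 9×3124/4
= 7029

S_5 = 7029


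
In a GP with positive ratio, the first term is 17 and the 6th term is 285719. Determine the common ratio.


r^(n-1) = aₙ/a₁
r^5 = 285719/17 = 16807
r = 16807^(1/5)
= 7

r = 7


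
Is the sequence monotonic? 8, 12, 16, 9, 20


Differences: 4, 4, -7, 11
Difference at position 1 is +4 (> 0) but position 3 is -7 (< 0) — sequence both rises and falls
→ NOT monotonic

Not monotonic


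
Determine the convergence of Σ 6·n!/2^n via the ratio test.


aₙ = 6·n!/2^n
a_{n+1}/aₙ = (n+1)!/2^(n+1) × 2^n/n!  (constant 6 cancels)
= (n+1)/2
L = lim(n→∞) (n+1)/2 = ∞
L > 1 → series DIVERGES

Diverges (ratio test: L = ∞ > 1)


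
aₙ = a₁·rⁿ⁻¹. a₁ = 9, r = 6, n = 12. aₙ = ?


aₙ = a₁·r^(n-1)
= 9×6^11
= 9×362797056
= 3265173504

a_12 = 3265173504


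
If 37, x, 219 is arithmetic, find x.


AM = (37 + 219)/2 = 256/2 = 128

AM = 128


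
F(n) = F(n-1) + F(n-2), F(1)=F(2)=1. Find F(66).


Fibonacci sequence: 1, 1, 2, 3, 5, 8, 13, 21, 34, 55, 89, ...
F(66) = 27777890035288

F(66) = 27777890035288


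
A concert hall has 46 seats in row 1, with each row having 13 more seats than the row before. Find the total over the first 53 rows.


aₙ = 46 + (53-1)×13 = 722
Sₙ = n(a₁+aₙ)/2 = 53×(46+722)/2
= 53×768/2 = 20352

S_53 = 20352


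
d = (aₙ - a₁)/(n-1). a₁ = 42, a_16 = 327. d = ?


d = (aₙ - a₁)/(n-1)
= (327 - 42)/(16-1)
= 285/15 = 19

d = 19


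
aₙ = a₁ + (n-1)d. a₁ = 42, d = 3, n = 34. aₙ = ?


aₙ = a₁ + (n-1)d
= 42 + (34-1)×3
= 42 + 99
= 141

a_34 = 141


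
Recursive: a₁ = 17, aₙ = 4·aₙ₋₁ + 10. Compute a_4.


Computing step by step:
a_1 = 17
a_2 = 78
a_3 = 322
a_4 = 1298


a_4 = 1298


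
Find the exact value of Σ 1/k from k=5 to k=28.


Σₖ₌5^28 1/k = 1/5 + 1/6 + 1/7 + ... + 1/28
= 148084936403/80313433200
≈ 1.8438

Sum = 148084936403/80313433200 ≈ 1.8438


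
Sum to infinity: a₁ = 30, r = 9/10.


S∞ = a₁/(1-r) = 30/(1 - 9/10)
= 30/(1/10)
= 300

S∞ = 300


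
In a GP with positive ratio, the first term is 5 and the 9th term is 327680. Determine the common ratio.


r^(n-1) = aₙ/a₁
r^8 = 327680/5 = 65536
r = 65536^(1/8)
= ±4; taking r > 0 gives r = 4

r = 4


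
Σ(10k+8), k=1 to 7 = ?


Σ(10k+8) = 10·Σk + 8·n
= 10·28 + 8·7
= 280 + 56 = 336

Σ = 336


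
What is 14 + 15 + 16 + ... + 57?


Σₖ₌14^57 k = Σₖ₌₁^57 k − Σₖ₌₁^13 k
= 57·58/2 − 13·14/2
= 1653 − 91 = 1562

Σk = 1562


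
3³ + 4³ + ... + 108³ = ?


Σₖ₌3^108 k³ = [108·109/2]² − [2·3/2]²
= 34644996 − 9 = 34644987

Σk³ = 34644987


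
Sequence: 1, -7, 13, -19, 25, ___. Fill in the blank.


Pattern: alternating sign, magnitude arithmetic (d=6)
Terms: 1, -7, 13, -19, 25
Next term = -31

Next term = -31


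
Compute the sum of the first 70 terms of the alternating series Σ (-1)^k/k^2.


S = -1 + 1/4 - 1/9 + 1/16 - 1/25 + 1/36 - 1/49 + 1/64 ± ...
= -0.8224
(Full series converges to -π²/12 ≈ -0.8225)

S_70 = -0.8224


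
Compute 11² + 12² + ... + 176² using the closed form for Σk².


Σₖ₌11^176 k² = Σₖ₌₁^176 k² − Σₖ₌₁^10 k²
= 176·177·353/6 − 10·11·21/6
= 1832776 − 385 = 1832391

Σk² = 1832391


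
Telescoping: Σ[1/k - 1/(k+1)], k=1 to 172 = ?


Telescoping: adjacent terms cancel.
= 1/1 - 1/173
= 1 - 1/173 = 172/173

Sum = 172/173


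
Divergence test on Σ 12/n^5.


lim(n→∞) 12/n^5 = 0
lim aₙ = 0 → nth-term test is INCONCLUSIVE
(Need other tests; this is actually a convergent p-series with p=5 > 1)

Inconclusive (lim aₙ = 0; need another test)


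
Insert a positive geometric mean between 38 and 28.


GM = √(38×28) = √1064 = 32.619

GM = 32.619


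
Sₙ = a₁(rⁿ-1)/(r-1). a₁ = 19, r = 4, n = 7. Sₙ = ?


Sₙ = 19×(4^7 - 1)/(4 - 1)
= 19×(16384 - 1)/3
= 19×16383/3
= 103759

S_7 = 103759


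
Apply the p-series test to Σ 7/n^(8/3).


p-series test: Σ c/n^p converges if p > 1, diverges if p ≤ 1 (constant c > 0 doesn't affect convergence).
p = 8/3
8/3 > 1 → CONVERGES

Converges (p = 8/3 > 1)


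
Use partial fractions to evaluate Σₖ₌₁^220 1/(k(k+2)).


1/(k(k+2)) = (1/2)·(1/k - 1/(k+2)) (partial fractions)
Telescoping: Σ = (1/2)·(1 + 1/2 - 1/221 - 1/222) = 36575/49062

Sum = 36575/49062


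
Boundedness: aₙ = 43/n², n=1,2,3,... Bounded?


a₁ = 43, a₂ = 43/4, a₃ = 43/9, ...
0 < aₙ ≤ 43 for all n ≥ 1
The sequence IS bounded

Bounded (0 < aₙ ≤ 43)


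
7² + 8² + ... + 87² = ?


Σₖ₌7^87 k² = Σₖ₌₁^87 k² − Σₖ₌₁^6 k²
= 87·88·175/6 − 6·7·13/6
= 223300 − 91 = 223209

Σk² = 223209


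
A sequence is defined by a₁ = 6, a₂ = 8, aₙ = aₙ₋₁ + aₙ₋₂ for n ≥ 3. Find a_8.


Computing iteratively: 6, 8, 14, 22, 36, 58, 94, 152
a_8 = 152

a_8 = 152


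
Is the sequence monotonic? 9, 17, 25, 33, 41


Differences: 8, 8, 8, 8
All differences > 0 → strictly INCREASING

Monotonically increasing


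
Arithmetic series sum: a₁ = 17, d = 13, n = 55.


aₙ = 17 + (55-1)×13 = 719
Sₙ = n(a₁+aₙ)/2 = 55×(17+719)/2
= 55×736/2 = 20240

S_55 = 20240


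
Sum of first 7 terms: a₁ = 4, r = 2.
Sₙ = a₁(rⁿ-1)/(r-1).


Sₙ = 4×(2^7 - 1)/(2 - 1)
= 4×(128 - 1)/1
= 4×127/1
= 508

S_7 = 508


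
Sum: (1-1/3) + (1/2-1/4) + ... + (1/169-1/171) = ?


Telescoping with gap 2: two head and two tail terms survive.
= (1 + 1/2) - (1/170 + 1/171)
= 3/2 - 1/170 - 1/171 = 21632/14535

Sum = 21632/14535


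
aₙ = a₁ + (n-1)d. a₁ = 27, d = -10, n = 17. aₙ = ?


aₙ = a₁ + (n-1)d
= 27 + (17-1)×-10
= 27 - 160
= -133

a_17 = -133


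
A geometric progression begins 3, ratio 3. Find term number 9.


aₙ = a₁·r^(n-1)
= 3×3^8
= 3×6561
= 19683

a_9 = 19683


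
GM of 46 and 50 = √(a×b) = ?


GM = √(46×50) = √2300 = 47.9583

GM = 47.9583


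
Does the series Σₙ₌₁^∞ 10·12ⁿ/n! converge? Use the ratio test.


aₙ = 10·12^n/n!
a_{n+1}/aₙ = 12^(n+1)/(n+1)! × n!/12^n  (constant 10 cancels)
= 12/(n+1)
L = lim(n→∞) 12/(n+1) = 0
L < 1 → series CONVERGES

Converges (ratio test: L = 0 < 1)


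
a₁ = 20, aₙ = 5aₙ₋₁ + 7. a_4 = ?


Computing step by step:
a_1 = 20
a_2 = 107
a_3 = 542
a_4 = 2717


a_4 = 2717


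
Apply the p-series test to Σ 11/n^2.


p-series test: Σ c/n^p converges if p > 1, diverges if p ≤ 1 (constant c > 0 doesn't affect convergence).
p = 2
2 > 1 → CONVERGES

Converges (p = 2 > 1)


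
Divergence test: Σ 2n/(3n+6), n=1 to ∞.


lim(n→∞) 2n/(3n+6) = 2/3 = 2/3  (divide numerator and denominator by n)
lim aₙ = 2/3 ≠ 0 → series DIVERGES

Diverges (lim aₙ = 2/3 ≠ 0)


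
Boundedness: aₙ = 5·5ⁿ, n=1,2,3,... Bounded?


aₙ = 5·5ⁿ → as n→∞, aₙ→∞ (since base 5 > 1)
No finite upper bound exists
The sequence is UNBOUNDED

Unbounded (aₙ → ∞ as n → ∞)


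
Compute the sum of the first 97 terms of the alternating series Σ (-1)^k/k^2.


S = -1 + 1/4 - 1/9 + 1/16 - 1/25 + 1/36 - 1/49 + 1/64 ± ...
= -0.8225
(Full series converges to -π²/12 ≈ -0.8225)

S_97 = -0.8225


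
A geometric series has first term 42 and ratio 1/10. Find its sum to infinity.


S∞ = a₁/(1-r) = 42/(1 - 1/10)
= 42/(9/10)
= 140/3

S∞ = 140/3


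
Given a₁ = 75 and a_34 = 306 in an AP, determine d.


d = (aₙ - a₁)/(n-1)
= (306 - 75)/(34-1)
= 231/33 = 7

d = 7


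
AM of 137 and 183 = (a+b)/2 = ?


AM = (137 + 183)/2 = 320/2 = 160

AM = 160


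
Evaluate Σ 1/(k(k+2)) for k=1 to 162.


1/(k(k+2)) = (1/2)·(1/k - 1/(k+2)) (partial fractions)
Telescoping: Σ = (1/2)·(1 + 1/2 - 1/163 - 1/164) = 39771/53464

Sum = 39771/53464


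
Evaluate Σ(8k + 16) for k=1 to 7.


Σ(8k+16) = 8·Σk + 16·n
= 8·28 + 16·7
= 224 + 112 = 336

Σ = 336


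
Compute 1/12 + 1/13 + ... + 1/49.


Σₖ₌12^49 1/k = 1/12 + 1/13 + 1/14 + ... + 1/49
= 4522522398000006949811/3099044504245996706400
≈ 1.4593

Sum = 4522522398000006949811/3099044504245996706400 ≈ 1.4593


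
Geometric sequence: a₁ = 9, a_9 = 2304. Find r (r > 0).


r^(n-1) = aₙ/a₁
r^8 = 2304/9 = 256
r = 256^(1/8)
= ±2; taking r > 0 gives r = 2

r = 2


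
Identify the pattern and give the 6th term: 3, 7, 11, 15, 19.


Pattern: arithmetic (d=4)
Terms: 3, 7, 11, 15, 19
Next term = 23

Next term = 23


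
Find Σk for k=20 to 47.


Σₖ₌20^47 k = Σₖ₌₁^47 k − Σₖ₌₁^19 k
= 47·48/2 − 19·20/2
= 1128 − 190 = 938

Σk = 938


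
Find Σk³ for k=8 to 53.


Σₖ₌8^53 k³ = [53·54/2]² − [7·8/2]²
= 2047761 − 784 = 2046977

Σk³ = 2046977


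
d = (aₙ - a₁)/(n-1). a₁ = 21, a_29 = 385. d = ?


d = (aₙ - a₁)/(n-1)
= (385 - 21)/(29-1)
= 364/28 = 13

d = 13


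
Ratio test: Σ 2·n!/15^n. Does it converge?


aₙ = 2·n!/15^n
a_{n+1}/aₙ = (n+1)!/15^(n+1) × 15^n/n!  (constant 2 cancels)
= (n+1)/15
L = lim(n→∞) (n+1)/15 = ∞
L > 1 → series DIVERGES

Diverges (ratio test: L = ∞ > 1)


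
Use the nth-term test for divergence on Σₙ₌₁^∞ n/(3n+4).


lim(n→∞) n/(3n+4) = 1/3 = 1/3  (divide numerator and denominator by n)
lim aₙ = 1/3 ≠ 0 → series DIVERGES

Diverges (lim aₙ = 1/3 ≠ 0)


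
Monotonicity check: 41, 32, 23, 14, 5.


Differences: -9, -9, -9, -9
All differences < 0 → strictly DECREASING

Monotonically decreasing


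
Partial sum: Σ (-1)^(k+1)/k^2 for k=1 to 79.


S = 1 - 1/4 + 1/9 - 1/16 + 1/25 - 1/36 + 1/49 - 1/64 ± ...
= 0.8225
(Full series converges to +π²/12 ≈ +0.8225)

S_79 = 0.8225


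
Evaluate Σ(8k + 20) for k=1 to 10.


Σ(8k+20) = 8·Σk + 20·n
= 8·55 + 20·10
= 440 + 200 = 640

Σ = 640


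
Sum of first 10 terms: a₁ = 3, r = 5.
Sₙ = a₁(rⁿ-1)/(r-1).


Sₙ = 3×(5^10 - 1)/(5 - 1)
= 3×(9765625 - 1)/4
= 3×9765624/4
= 7324218

S_10 = 7324218


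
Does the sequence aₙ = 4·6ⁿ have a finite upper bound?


aₙ = 4·6ⁿ → as n→∞, aₙ→∞ (since base 6 > 1)
No finite upper bound exists
The sequence is UNBOUNDED

Unbounded (aₙ → ∞ as n → ∞)


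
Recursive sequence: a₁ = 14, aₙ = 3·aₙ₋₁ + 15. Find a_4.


Computing step by step:
a_1 = 14
a_2 = 57
a_3 = 186
a_4 = 573


a_4 = 573


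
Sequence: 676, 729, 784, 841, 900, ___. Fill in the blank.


Pattern: perfect squares: n²
Terms: 676, 729, 784, 841, 900
Next term = 961

Next term = 961


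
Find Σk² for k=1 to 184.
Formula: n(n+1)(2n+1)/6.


n = 184
n(n+1)(2n+1)/6 = 184×185×369/6
= 12560760/6 = 2093460

Σk² = 2093460


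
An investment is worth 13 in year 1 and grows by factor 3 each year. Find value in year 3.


aₙ = a₁·r^(n-1)
= 13×3^2
= 13×9
= 117

a_3 = 117


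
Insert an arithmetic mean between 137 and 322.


AM = (137 + 322)/2 = 459/2 = 229.5

AM = 229.5


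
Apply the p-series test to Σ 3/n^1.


p-series test: Σ c/n^p converges if p > 1, diverges if p ≤ 1 (constant c > 0 doesn't affect convergence).
p = 1
1 ≤ 1 → DIVERGES

Diverges (p = 1 ≤ 1)


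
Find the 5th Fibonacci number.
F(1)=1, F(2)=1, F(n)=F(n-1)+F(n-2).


Fibonacci sequence: 1, 1, 2, 3, 5
F(5) = 5

F(5) = 5


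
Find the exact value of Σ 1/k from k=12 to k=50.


Σₖ₌12^50 1/k = 1/12 + 1/13 + 1/14 + ... + 1/50
= 4584503288084926883939/3099044504245996706400
≈ 1.4793

Sum = 4584503288084926883939/3099044504245996706400 ≈ 1.4793


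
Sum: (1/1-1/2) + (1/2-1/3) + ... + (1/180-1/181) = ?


Telescoping: adjacent terms cancel.
= 1/1 - 1/181
= 1 - 1/181 = 180/181

Sum = 180/181


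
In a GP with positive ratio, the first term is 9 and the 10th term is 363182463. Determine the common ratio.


r^(n-1) = aₙ/a₁
r^9 = 363182463/9 = 40353607
r = 40353607^(1/9)
= 7

r = 7


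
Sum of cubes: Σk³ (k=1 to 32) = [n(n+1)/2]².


n(n+1)/2 = 32×33/2 = 528
Σk³ = 528² = 278784

Σk³ = 278784


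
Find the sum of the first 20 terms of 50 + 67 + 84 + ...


aₙ = 50 + (20-1)×17 = 373
Sₙ = n(a₁+aₙ)/2 = 20×(50+373)/2
= 20×423/2 = 4230

S_20 = 4230


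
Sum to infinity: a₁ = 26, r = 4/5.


S∞ = a₁/(1-r) = 26/(1 - 4/5)
= 26/(1/5)
= 130

S∞ = 130


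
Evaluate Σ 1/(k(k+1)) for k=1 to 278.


1/(k(k+1)) = 1/k - 1/(k+1) (partial fractions)
Telescoping: Σ = 1 - 1/279 = 278/279

Sum = 278/279


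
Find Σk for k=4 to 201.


Σₖ₌4^201 k = Σₖ₌₁^201 k − Σₖ₌₁^3 k
= 201·202/2 − 3·4/2
= 20301 − 6 = 20295

Σk = 20295


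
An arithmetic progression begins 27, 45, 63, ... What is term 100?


aₙ = a₁ + (n-1)d
= 27 + (100-1)×18
= 27 + 1782
= 1809

a_100 = 1809


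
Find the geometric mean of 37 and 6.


GM = √(37×6) = √222 = 14.8997

GM = 14.8997


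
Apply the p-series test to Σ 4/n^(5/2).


p-series test: Σ c/n^p converges if p > 1, diverges if p ≤ 1 (constant c > 0 doesn't affect convergence).
p = 5/2
5/2 > 1 → CONVERGES

Converges (p = 5/2 > 1)


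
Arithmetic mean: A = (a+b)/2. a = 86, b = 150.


AM = (86 + 150)/2 = 236/2 = 118

AM = 118


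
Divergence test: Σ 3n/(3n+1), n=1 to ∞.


lim(n→∞) 3n/(3n+1) = 3/3 = 1  (divide numerator and denominator by n)
lim aₙ = 1 ≠ 0 → series DIVERGES

Diverges (lim aₙ = 1 ≠ 0)


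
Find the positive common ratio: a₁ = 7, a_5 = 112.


r^(n-1) = aₙ/a₁
r^4 = 112/7 = 16
r = 16^(1/4)
= ±2; taking r > 0 gives r = 2

r = 2


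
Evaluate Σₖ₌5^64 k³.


Σₖ₌5^64 k³ = [64·65/2]² − [4·5/2]²
= 4326400 − 100 = 4326300

Σk³ = 4326300


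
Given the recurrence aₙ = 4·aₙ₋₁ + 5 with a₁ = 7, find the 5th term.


Computing step by step:
a_1 = 7
a_2 = 33
a_3 = 137
a_4 = 553
a_5 = 2217


a_5 = 2217


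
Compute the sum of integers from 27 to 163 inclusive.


Σₖ₌27^163 k = Σₖ₌₁^163 k − Σₖ₌₁^26 k
= 163·164/2 − 26·27/2
= 13366 − 351 = 13015

Σk = 13015


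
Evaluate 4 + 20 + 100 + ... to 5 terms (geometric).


Sₙ = 4×(5^5 - 1)/(5 - 1)
= 4×(3125 - 1)/4
= 4×3124/4
= 3124

S_5 = 3124


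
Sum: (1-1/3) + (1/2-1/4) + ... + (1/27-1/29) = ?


Telescoping with gap 2: two head and two tail terms survive.
= (1 + 1/2) - (1/28 + 1/29)
= 3/2 - 1/28 - 1/29 = 1161/812

Sum = 1161/812


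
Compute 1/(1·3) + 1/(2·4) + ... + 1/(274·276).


1/(k(k+2)) = (1/2)·(1/k - 1/(k+2)) (partial fractions)
Telescoping: Σ = (1/2)·(1 + 1/2 - 1/275 - 1/276) = 113299/151800

Sum = 113299/151800


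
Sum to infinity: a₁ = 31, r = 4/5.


S∞ = a₁/(1-r) = 31/(1 - 4/5)
= 31/(1/5)
= 155

S∞ = 155


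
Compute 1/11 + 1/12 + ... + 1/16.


Σₖ₌11^16 1/k = 1/11 + 1/12 + 1/13 + 1/14 + 1/15 + 1/16
= 36177/80080
≈ 0.4518

Sum = 36177/80080 ≈ 0.4518


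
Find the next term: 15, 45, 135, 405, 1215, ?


Pattern: geometric (r=3)
Terms: 15, 45, 135, 405, 1215
Next term = 3645

Next term = 3645


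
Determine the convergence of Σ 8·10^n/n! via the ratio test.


aₙ = 8·10^n/n!
a_{n+1}/aₙ = 10^(n+1)/(n+1)! × n!/10^n  (constant 8 cancels)
= 10/(n+1)
L = lim(n→∞) 10/(n+1) = 0
L < 1 → series CONVERGES

Converges (ratio test: L = 0 < 1)


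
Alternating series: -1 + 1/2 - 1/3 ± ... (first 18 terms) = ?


S = -1 + 1/2 - 1/3 + 1/4 - 1/5 + 1/6 - 1/7 + 1/8 ± ...
= -0.6661
(Full series converges to -ln(2) ≈ -0.6931)

S_18 = -0.6661


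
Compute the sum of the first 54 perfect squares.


n = 54
n(n+1)(2n+1)/6 = 54×55×109/6
= 323730/6 = 53955

Σk² = 53955


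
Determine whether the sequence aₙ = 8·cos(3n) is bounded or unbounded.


For all n, -1 ≤ cos(3n) ≤ 1, so -8 ≤ 8·cos(3n) ≤ 8
Lower bound: -8, Upper bound: 8
The sequence IS bounded

Bounded (-8 ≤ aₙ ≤ 8)


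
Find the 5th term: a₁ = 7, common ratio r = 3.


aₙ = a₁·r^(n-1)
= 7×3^4
= 7×81
= 567

a_5 = 567


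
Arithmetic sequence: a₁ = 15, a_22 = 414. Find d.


d = (aₙ - a₁)/(n-1)
= (414 - 15)/(22-1)
= 399/21 = 19

d = 19


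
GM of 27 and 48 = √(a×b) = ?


GM = √(27×48) = √1296 = 36

GM = 36


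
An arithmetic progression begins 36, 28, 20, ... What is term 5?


aₙ = a₁ + (n-1)d
= 36 + (5-1)×-8
= 36 - 32
= 4

a_5 = 4


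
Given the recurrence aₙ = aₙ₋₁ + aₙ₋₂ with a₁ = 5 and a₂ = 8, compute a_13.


Computing iteratively: 5, 8, 13, 21, 34, 55, 89, 144, 233, 377, 610, 987, ...
a_13 = 1597

a_13 = 1597


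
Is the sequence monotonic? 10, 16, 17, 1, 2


Differences: 6, 1, -16, 1
Difference at position 1 is +6 (> 0) but position 3 is -16 (< 0) — sequence both rises and falls
→ NOT monotonic

Not monotonic


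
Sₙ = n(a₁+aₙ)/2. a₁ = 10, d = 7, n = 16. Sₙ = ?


aₙ = 10 + (16-1)×7 = 115
Sₙ = n(a₁+aₙ)/2 = 16×(10+115)/2
= 16×125/2 = 1000

S_16 = 1000


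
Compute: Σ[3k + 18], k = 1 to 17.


Σ(3k+18) = 3·Σk + 18·n
= 3·153 + 18·17
= 459 + 306 = 765

Σ = 765


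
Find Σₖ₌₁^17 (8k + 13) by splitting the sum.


Σ(8k+13) = 8·Σk + 13·n
= 8·153 + 13·17
= 1224 + 221 = 1445

Σ = 1445


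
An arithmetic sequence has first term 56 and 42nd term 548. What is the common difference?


d = (aₙ - a₁)/(n-1)
= (548 - 56)/(42-1)
= 492/41 = 12

d = 12


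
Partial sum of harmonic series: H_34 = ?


H_34 = 1/1 + 1/2 + 1/3 + ... + 1/34
= 54062195834749/13127595717600
≈ 4.1182

H_34 = 54062195834749/13127595717600 ≈ 4.1182


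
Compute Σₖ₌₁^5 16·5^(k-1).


Sₙ = 16×(5^5 - 1)/(5 - 1)
= 16×(3125 - 1)/4
= 16×3124/4
= 12496

S_5 = 12496


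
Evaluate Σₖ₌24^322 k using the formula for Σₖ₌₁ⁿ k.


Σₖ₌24^322 k = Σₖ₌₁^322 k − Σₖ₌₁^23 k
= 322·323/2 − 23·24/2
= 52003 − 276 = 51727

Σk = 51727


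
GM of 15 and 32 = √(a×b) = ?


GM = √(15×32) = √480 = 21.9089

GM = 21.9089


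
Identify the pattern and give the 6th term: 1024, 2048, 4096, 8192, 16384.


Pattern: powers of 2: 2ⁿ
Terms: 1024, 2048, 4096, 8192, 16384
Next term = 32768

Next term = 32768


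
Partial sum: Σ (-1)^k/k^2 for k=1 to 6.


S = -1 + 1/4 - 1/9 + 1/16 - 1/25 + 1/36
= -0.8108
(Full series converges to -π²/12 ≈ -0.8225)

S_6 = -0.8108


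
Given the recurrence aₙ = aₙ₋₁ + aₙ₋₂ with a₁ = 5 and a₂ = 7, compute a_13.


Computing iteratively: 5, 7, 12, 19, 31, 50, 81, 131, 212, 343, 555, 898, ...
a_13 = 1453

a_13 = 1453


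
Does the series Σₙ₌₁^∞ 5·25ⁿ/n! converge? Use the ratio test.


aₙ = 5·25^n/n!
a_{n+1}/aₙ = 25^(n+1)/(n+1)! × n!/25^n  (constant 5 cancels)
= 25/(n+1)
L = lim(n→∞) 25/(n+1) = 0
L < 1 → series CONVERGES

Converges (ratio test: L = 0 < 1)


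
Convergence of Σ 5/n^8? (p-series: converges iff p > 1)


p-series test: Σ c/n^p converges if p > 1, diverges if p ≤ 1 (constant c > 0 doesn't affect convergence).
p = 8
8 > 1 → CONVERGES

Converges (p = 8 > 1)


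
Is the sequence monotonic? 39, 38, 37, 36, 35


Differences: -1, -1, -1, -1
All differences < 0 → strictly DECREASING

Monotonically decreasing


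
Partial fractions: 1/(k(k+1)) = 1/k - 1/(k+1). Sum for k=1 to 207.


1/(k(k+1)) = 1/k - 1/(k+1) (partial fractions)
Telescoping: Σ = 1 - 1/208 = 207/208

Sum = 207/208


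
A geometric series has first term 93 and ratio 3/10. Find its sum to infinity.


S∞ = a₁/(1-r) = 93/(1 - 3/10)
= 93/(7/10)
= 930/7

S∞ = 930/7


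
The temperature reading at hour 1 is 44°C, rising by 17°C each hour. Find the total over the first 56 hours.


aₙ = 44 + (56-1)×17 = 979
Sₙ = n(a₁+aₙ)/2 = 56×(44+979)/2
= 56×1023/2 = 28644

S_56 = 28644


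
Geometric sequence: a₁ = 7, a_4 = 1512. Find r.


r^(n-1) = aₙ/a₁
r^3 = 1512/7 = 216
r = 216^(1/3)
= 6

r = 6


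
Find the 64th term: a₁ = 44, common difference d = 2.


aₙ = a₁ + (n-1)d
= 44 + (64-1)×2
= 44 + 126
= 170

a_64 = 170


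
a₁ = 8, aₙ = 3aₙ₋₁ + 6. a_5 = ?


Computing step by step:
a_1 = 8
a_2 = 30
a_3 = 96
a_4 = 294
a_5 = 888


a_5 = 888


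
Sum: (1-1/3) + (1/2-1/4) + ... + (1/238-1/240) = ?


Telescoping with gap 2: two head and two tail terms survive.
= (1 + 1/2) - (1/239 + 1/240)
= 3/2 - 1/239 - 1/240 = 85561/57360

Sum = 85561/57360


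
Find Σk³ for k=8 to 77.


Σₖ₌8^77 k³ = [77·78/2]² − [7·8/2]²
= 9018009 − 784 = 9017225

Σk³ = 9017225


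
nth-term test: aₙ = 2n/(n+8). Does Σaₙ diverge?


lim(n→∞) 2n/(n+8) = 2/1 = 2  (divide numerator and denominator by n)
lim aₙ = 2 ≠ 0 → series DIVERGES

Diverges (lim aₙ = 2 ≠ 0)


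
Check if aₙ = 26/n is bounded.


a₁ = 26, a₂ = 26/2, a₃ = 26/3, ...
0 < aₙ ≤ 26 for all n ≥ 1
Lower bound: 0, Upper bound: 26
The sequence IS bounded

Bounded (0 < aₙ ≤ 26)


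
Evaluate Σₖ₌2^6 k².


Σₖ₌2^6 k² = Σₖ₌₁^6 k² − Σₖ₌₁^1 k²
= 6·7·13/6 − 1·2·3/6
= 91 − 1 = 90

Σk² = 90


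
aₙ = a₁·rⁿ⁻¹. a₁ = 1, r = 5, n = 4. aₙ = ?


aₙ = a₁·r^(n-1)
= 1×5^3
= 1×125
= 125

a_4 = 125


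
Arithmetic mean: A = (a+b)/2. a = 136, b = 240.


AM = (136 + 240)/2 = 376/2 = 188

AM = 188


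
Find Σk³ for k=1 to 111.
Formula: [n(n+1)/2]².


n(n+1)/2 = 111×112/2 = 6216
Σk³ = 6216² = 38638656

Σk³ = 38638656


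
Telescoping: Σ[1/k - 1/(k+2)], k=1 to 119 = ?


Telescoping with gap 2: two head and two tail terms survive.
= (1 + 1/2) - (1/120 + 1/121)
= 3/2 - 1/120 - 1/121 = 21539/14520

Sum = 21539/14520


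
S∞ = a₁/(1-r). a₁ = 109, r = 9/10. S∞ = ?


S∞ = a₁/(1-r) = 109/(1 - 9/10)
= 109/(1/10)
= 1090

S∞ = 1090


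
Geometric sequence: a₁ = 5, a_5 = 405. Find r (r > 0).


r^(n-1) = aₙ/a₁
r^4 = 405/5 = 81
r = 81^(1/4)
= ±3; taking r > 0 gives r = 3

r = 3


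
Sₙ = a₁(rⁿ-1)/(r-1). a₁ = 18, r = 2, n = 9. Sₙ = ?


Sₙ = 18×(2^9 - 1)/(2 - 1)
= 18×(512 - 1)/1
= 18×511/1
= 9198

S_9 = 9198


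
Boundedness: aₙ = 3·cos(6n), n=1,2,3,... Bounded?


For all n, -1 ≤ cos(6n) ≤ 1, so -3 ≤ 3·cos(6n) ≤ 3
Lower bound: -3, Upper bound: 3
The sequence IS bounded

Bounded (-3 ≤ aₙ ≤ 3)


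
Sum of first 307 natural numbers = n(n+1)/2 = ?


n(n+1)/2 = 307×308/2 = 94556/2 = 47278

Σk = 47278


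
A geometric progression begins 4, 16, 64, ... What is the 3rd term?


aₙ = a₁·r^(n-1)
= 4×4^2
= 4×16
= 64

a_3 = 64


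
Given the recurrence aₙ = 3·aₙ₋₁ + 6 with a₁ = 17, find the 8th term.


Computing step by step:
a_1 = 17
a_2 = 57
a_3 = 177
a_4 = 537
a_5 = 1617
a_6 = 4857
a_7 = 14577
a_8 = 43737


a_8 = 43737


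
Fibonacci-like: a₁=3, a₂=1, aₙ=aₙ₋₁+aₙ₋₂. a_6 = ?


Computing iteratively: 3, 1, 4, 5, 9, 14
a_6 = 14

a_6 = 14


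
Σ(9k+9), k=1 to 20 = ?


Σ(9k+9) = 9·Σk + 9·n
= 9·210 + 9·20
= 1890 + 180 = 2070

Σ = 2070


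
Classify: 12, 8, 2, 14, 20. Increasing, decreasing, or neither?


Differences: -4, -6, 12, 6
Difference at position 3 is +12 (> 0) but position 1 is -4 (< 0) — sequence both rises and falls
→ NOT monotonic

Not monotonic


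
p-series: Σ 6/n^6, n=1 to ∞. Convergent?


p-series test: Σ c/n^p converges if p > 1, diverges if p ≤ 1 (constant c > 0 doesn't affect convergence).
p = 6
6 > 1 → CONVERGES

Converges (p = 6 > 1)


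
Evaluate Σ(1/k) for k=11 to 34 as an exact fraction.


Σₖ₌11^34 1/k = 1/11 + 1/12 + 1/13 + ... + 1/34
= 15611884726969/13127595717600
≈ 1.1892

Sum = 15611884726969/13127595717600 ≈ 1.1892


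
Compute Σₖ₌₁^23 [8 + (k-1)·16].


aₙ = 8 + (23-1)×16 = 360
Sₙ = n(a₁+aₙ)/2 = 23×(8+360)/2
= 23×368/2 = 4232

S_23 = 4232


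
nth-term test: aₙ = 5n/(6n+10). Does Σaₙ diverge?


lim(n→∞) 5n/(6n+10) = 5/6 = 5/6  (divide numerator and denominator by n)
lim aₙ = 5/6 ≠ 0 → series DIVERGES

Diverges (lim aₙ = 5/6 ≠ 0)


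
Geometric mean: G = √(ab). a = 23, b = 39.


GM = √(23×39) = √897 = 29.95

GM = 29.95


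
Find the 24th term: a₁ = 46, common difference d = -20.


aₙ = a₁ + (n-1)d
= 46 + (24-1)×-20
= 46 - 460
= -414

a_24 = -414


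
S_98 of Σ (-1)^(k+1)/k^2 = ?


S = 1 - 1/4 + 1/9 - 1/16 + 1/25 - 1/36 + 1/49 - 1/64 ± ...
= 0.8224
(Full series converges to +π²/12 ≈ +0.8225)

S_98 = 0.8224


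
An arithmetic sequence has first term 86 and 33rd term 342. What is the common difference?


d = (aₙ - a₁)/(n-1)
= (342 - 86)/(33-1)
= 256/32 = 8

d = 8


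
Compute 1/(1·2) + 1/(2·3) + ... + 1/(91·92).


1/(k(k+1)) = 1/k - 1/(k+1) (partial fractions)
Telescoping: Σ = 1 - 1/92 = 91/92

Sum = 91/92


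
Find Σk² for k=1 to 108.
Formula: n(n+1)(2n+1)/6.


n = 108
n(n+1)(2n+1)/6 = 108×109×217/6
= 2554524/6 = 425754

Σk² = 425754


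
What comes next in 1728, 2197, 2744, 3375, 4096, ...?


Pattern: perfect cubes: n³
Terms: 1728, 2197, 2744, 3375, 4096
Next term = 4913

Next term = 4913


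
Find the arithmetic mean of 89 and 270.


AM = (89 + 270)/2 = 359/2 = 179.5

AM = 179.5


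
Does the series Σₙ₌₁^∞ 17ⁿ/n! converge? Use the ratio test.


aₙ = 17^n/n!
a_{n+1}/aₙ = 17^(n+1)/(n+1)! × n!/17^n
= 17/(n+1)
L = lim(n→∞) 17/(n+1) = 0
L < 1 → series CONVERGES

Converges (ratio test: L = 0 < 1)


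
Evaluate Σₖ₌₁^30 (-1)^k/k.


S = -1 + 1/2 - 1/3 + 1/4 - 1/5 + 1/6 - 1/7 + 1/8 ± ...
= -0.6768
(Full series converges to -ln(2) ≈ -0.6931)

S_30 = -0.6768


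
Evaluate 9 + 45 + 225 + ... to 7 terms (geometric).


Sₙ = 9×(5^7 - 1)/(5 - 1)
= 9×(78125 - 1)/4
= 9×78124/4
= 175779

S_7 = 175779


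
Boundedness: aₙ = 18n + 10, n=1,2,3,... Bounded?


aₙ = 18n + 10 → as n→∞, aₙ→∞
No finite upper bound exists
The sequence is UNBOUNDED

Unbounded (aₙ → ∞ as n → ∞)


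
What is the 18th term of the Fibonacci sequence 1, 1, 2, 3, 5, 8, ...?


Fibonacci sequence: 1, 1, 2, 3, 5, 8, 13, 21, 34, 55, 89, ...
F(18) = 2584

F(18) = 2584


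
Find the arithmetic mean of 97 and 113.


AM = (97 + 113)/2 = 210/2 = 105

AM = 105


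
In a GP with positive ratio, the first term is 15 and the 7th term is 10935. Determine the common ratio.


r^(n-1) = aₙ/a₁
r^6 = 10935/15 = 729
r = 729^(1/6)
= ±3; taking r > 0 gives r = 3

r = 3


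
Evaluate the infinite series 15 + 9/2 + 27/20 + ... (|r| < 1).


S∞ = a₁/(1-r) = 15/(1 - 3/10)
= 15/(7/10)
= 150/7

S∞ = 150/7


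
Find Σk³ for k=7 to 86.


Σₖ₌7^86 k³ = [86·87/2]² − [6·7/2]²
= 13995081 − 441 = 13994640

Σk³ = 13994640


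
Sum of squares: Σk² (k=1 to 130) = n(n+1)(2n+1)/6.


n = 130
n(n+1)(2n+1)/6 = 130×131×261/6
= 4444830/6 = 740805

Σk² = 740805


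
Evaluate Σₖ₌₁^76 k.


n(n+1)/2 = 76×77/2 = 5852/2 = 2926

Σk = 2926


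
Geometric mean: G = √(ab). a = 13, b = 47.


GM = √(13×47) = √611 = 24.7184

GM = 24.7184


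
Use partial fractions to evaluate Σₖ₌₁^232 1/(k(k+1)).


1/(k(k+1)) = 1/k - 1/(k+1) (partial fractions)
Telescoping: Σ = 1 - 1/233 = 232/233

Sum = 232/233


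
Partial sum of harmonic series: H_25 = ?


H_25 = 1/1 + 1/2 + 1/3 + ... + 1/25
= 34052522467/8923714800
≈ 3.816

H_25 = 34052522467/8923714800 ≈ 3.816


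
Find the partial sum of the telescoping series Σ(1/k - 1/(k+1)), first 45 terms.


Telescoping: adjacent terms cancel.
= 1/1 - 1/46
= 1 - 1/46 = 45/46

Sum = 45/46


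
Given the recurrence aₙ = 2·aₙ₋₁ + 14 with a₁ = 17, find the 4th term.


Computing step by step:
a_1 = 17
a_2 = 48
a_3 = 110
a_4 = 234


a_4 = 234


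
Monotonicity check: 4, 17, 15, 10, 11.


Differences: 13, -2, -5, 1
Difference at position 1 is +13 (> 0) but position 2 is -2 (< 0) — sequence both rises and falls
→ NOT monotonic

Not monotonic


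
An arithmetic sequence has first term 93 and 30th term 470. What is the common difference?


d = (aₙ - a₁)/(n-1)
= (470 - 93)/(30-1)
= 377/29 = 13

d = 13


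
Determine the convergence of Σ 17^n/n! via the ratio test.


aₙ = 17^n/n!
a_{n+1}/aₙ = 17^(n+1)/(n+1)! × n!/17^n
= 17/(n+1)
L = lim(n→∞) 17/(n+1) = 0
L < 1 → series CONVERGES

Converges (ratio test: L = 0 < 1)


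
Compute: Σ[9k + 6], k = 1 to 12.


Σ(9k+6) = 9·Σk + 6·n
= 9·78 + 6·12
= 702 + 72 = 774

Σ = 774


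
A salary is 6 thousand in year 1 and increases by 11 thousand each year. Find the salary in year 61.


aₙ = a₁ + (n-1)d
= 6 + (61-1)×11
= 6 + 660
= 666

a_61 = 666


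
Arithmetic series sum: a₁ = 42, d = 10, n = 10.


aₙ = 42 + (10-1)×10 = 132
Sₙ = n(a₁+aₙ)/2 = 10×(42+132)/2
= 10×174/2 = 870

S_10 = 870


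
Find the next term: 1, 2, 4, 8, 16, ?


Pattern: powers of 2: 2ⁿ
Terms: 1, 2, 4, 8, 16
Next term = 32

Next term = 32


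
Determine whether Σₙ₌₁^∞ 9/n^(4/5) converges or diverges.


p-series test: Σ c/n^p converges if p > 1, diverges if p ≤ 1 (constant c > 0 doesn't affect convergence).
p = 4/5
4/5 ≤ 1 → DIVERGES

Diverges (p = 4/5 ≤ 1)


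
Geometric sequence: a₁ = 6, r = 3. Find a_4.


aₙ = a₁·r^(n-1)
= 6×3^3
= 6×27
= 162

a_4 = 162


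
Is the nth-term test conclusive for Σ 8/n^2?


lim(n→∞) 8/n^2 = 0
lim aₙ = 0 → nth-term test is INCONCLUSIVE
(Need other tests; this is actually a convergent p-series with p=2 > 1)

Inconclusive (lim aₙ = 0; need another test)


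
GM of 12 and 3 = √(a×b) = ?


GM = √(12×3) = √36 = 6

GM = 6


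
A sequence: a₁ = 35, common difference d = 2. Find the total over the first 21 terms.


aₙ = 35 + (21-1)×2 = 75
Sₙ = n(a₁+aₙ)/2 = 21×(35+75)/2
= 21×110/2 = 1155

S_21 = 1155


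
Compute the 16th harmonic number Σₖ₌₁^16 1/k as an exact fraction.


H_16 = 1/1 + 1/2 + 1/3 + ... + 1/16
= 2436559/720720
≈ 3.3807

H_16 = 2436559/720720 ≈ 3.3807


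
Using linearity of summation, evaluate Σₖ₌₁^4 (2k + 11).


Σ(2k+11) = 2·Σk + 11·n
= 2·10 + 11·4
= 20 + 44 = 64

Σ = 64


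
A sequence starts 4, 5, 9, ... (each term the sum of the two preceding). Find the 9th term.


Computing iteratively: 4, 5, 9, 14, 23, 37, 60, 97, 157
a_9 = 157

a_9 = 157


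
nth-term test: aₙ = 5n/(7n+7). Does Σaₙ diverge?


lim(n→∞) 5n/(7n+7) = 5/7 = 5/7  (divide numerator and denominator by n)
lim aₙ = 5/7 ≠ 0 → series DIVERGES

Diverges (lim aₙ = 5/7 ≠ 0)


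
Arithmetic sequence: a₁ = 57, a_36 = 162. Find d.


d = (aₙ - a₁)/(n-1)
= (162 - 57)/(36-1)
= 105/35 = 3

d = 3


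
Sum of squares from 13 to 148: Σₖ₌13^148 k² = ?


Σₖ₌13^148 k² = Σₖ₌₁^148 k² − Σₖ₌₁^12 k²
= 148·149·297/6 − 12·13·25/6
= 1091574 − 650 = 1090924

Σk² = 1090924


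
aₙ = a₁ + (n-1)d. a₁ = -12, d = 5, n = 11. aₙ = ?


aₙ = a₁ + (n-1)d
= -12 + (11-1)×5
= -12 + 50
= 38

a_11 = 38


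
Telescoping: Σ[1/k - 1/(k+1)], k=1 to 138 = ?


Telescoping: adjacent terms cancel.
= 1/1 - 1/139
= 1 - 1/139 = 138/139

Sum = 138/139


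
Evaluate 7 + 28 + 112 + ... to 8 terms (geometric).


Sₙ = 7×(4^8 - 1)/(4 - 1)
= 7×(65536 - 1)/3
= 7×65535/3
= 152915

S_8 = 152915


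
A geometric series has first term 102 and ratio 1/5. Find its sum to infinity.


S∞ = a₁/(1-r) = 102/(1 - 1/5)
= 102/(4/5)
= 255/2

S∞ = 255/2


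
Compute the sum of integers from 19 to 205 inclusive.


Σₖ₌19^205 k = Σₖ₌₁^205 k − Σₖ₌₁^18 k
= 205·206/2 − 18·19/2
= 21115 − 171 = 20944

Σk = 20944


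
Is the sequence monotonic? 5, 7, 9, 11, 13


Differences: 2, 2, 2, 2
All differences > 0 → strictly INCREASING

Monotonically increasing


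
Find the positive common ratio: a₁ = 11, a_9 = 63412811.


r^(n-1) = aₙ/a₁
r^8 = 63412811/11 = 5764801
r = 5764801^(1/8)
= ±7; taking r > 0 gives r = 7

r = 7


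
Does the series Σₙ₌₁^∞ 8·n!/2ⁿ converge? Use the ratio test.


aₙ = 8·n!/2^n
a_{n+1}/aₙ = (n+1)!/2^(n+1) × 2^n/n!  (constant 8 cancels)
= (n+1)/2
L = lim(n→∞) (n+1)/2 = ∞
L > 1 → series DIVERGES

Diverges (ratio test: L = ∞ > 1)


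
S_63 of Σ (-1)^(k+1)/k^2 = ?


S = 1 - 1/4 + 1/9 - 1/16 + 1/25 - 1/36 + 1/49 - 1/64 ± ...
= 0.8226
(Full series converges to +π²/12 ≈ +0.8225)

S_63 = 0.8226


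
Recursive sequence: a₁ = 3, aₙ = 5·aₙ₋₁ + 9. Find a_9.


Computing step by step:
a_1 = 3
a_2 = 24
a_3 = 129
a_4 = 654
a_5 = 3279
a_6 = 16404
a_7 = 82029
a_8 = 410154
a_9 = 2050779


a_9 = 2050779


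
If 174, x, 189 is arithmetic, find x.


AM = (174 + 189)/2 = 363/2 = 181.5

AM = 181.5


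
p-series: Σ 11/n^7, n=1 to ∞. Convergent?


p-series test: Σ c/n^p converges if p > 1, diverges if p ≤ 1 (constant c > 0 doesn't affect convergence).
p = 7
7 > 1 → CONVERGES

Converges (p = 7 > 1)


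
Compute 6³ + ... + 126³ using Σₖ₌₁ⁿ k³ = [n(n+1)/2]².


Σₖ₌6^126 k³ = [126·127/2]² − [5·6/2]²
= 64016001 − 225 = 64015776

Σk³ = 64015776


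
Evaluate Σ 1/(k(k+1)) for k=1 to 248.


1/(k(k+1)) = 1/k - 1/(k+1) (partial fractions)
Telescoping: Σ = 1 - 1/249 = 248/249

Sum = 248/249


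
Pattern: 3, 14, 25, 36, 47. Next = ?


Pattern: arithmetic (d=11)
Terms: 3, 14, 25, 36, 47
Next term = 58

Next term = 58


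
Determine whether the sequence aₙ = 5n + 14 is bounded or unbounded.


aₙ = 5n + 14 → as n→∞, aₙ→∞
No finite upper bound exists
The sequence is UNBOUNDED

Unbounded (aₙ → ∞ as n → ∞)


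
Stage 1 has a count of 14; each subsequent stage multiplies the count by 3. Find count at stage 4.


aₙ = a₁·r^(n-1)
= 14×3^3
= 14×27
= 378

a_4 = 378


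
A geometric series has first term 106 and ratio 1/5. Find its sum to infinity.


S∞ = a₁/(1-r) = 106/(1 - 1/5)
= 106/(4/5)
= 265/2

S∞ = 265/2


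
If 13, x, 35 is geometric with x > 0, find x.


GM = √(13×35) = √455 = 21.3307

GM = 21.3307


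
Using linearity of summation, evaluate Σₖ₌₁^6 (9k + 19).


Σ(9k+19) = 9·Σk + 19·n
= 9·21 + 19·6
= 189 + 114 = 303

Σ = 303


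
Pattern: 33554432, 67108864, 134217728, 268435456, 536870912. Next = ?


Pattern: powers of 2: 2ⁿ
Terms: 33554432, 67108864, 134217728, 268435456, 536870912
Next term = 1073741824

Next term = 1073741824


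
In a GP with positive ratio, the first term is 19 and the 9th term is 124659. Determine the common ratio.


r^(n-1) = aₙ/a₁
r^8 = 124659/19 = 6561
r = 6561^(1/8)
= ±3; taking r > 0 gives r = 3

r = 3


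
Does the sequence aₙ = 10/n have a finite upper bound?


a₁ = 10, a₂ = 10/2, a₃ = 10/3, ...
0 < aₙ ≤ 10 for all n ≥ 1
Lower bound: 0, Upper bound: 10
The sequence IS bounded

Bounded (0 < aₙ ≤ 10)


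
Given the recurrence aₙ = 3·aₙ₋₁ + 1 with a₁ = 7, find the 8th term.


Computing step by step:
a_1 = 7
a_2 = 22
a_3 = 67
a_4 = 202
a_5 = 607
a_6 = 1822
a_7 = 5467
a_8 = 16402


a_8 = 16402


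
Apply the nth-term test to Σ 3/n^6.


lim(n→∞) 3/n^6 = 0
lim aₙ = 0 → nth-term test is INCONCLUSIVE
(Need other tests; this is actually a convergent p-series with p=6 > 1)

Inconclusive (lim aₙ = 0; need another test)


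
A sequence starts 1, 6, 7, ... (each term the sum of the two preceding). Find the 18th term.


Computing iteratively: 1, 6, 7, 13, 20, 33, 53, 86, 139, 225, 364, 589, ...
a_18 = 10569

a_18 = 10569


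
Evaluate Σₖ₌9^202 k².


Σₖ₌9^202 k² = Σₖ₌₁^202 k² − Σₖ₌₁^8 k²
= 202·203·405/6 − 8·9·17/6
= 2767905 − 204 = 2767701

Σk² = 2767701


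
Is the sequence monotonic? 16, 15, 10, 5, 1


Differences: -1, -5, -5, -4
All differences < 0 → strictly DECREASING

Monotonically decreasing


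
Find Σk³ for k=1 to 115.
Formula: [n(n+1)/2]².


n(n+1)/2 = 115×116/2 = 6670
Σk³ = 6670² = 44488900

Σk³ = 44488900


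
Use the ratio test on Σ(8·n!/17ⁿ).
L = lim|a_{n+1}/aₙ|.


aₙ = 8·n!/17^n
a_{n+1}/aₙ = (n+1)!/17^(n+1) × 17^n/n!  (constant 8 cancels)
= (n+1)/17
L = lim(n→∞) (n+1)/17 = ∞
L > 1 → series DIVERGES

Diverges (ratio test: L = ∞ > 1)


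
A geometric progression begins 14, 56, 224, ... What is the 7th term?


aₙ = a₁·r^(n-1)
= 14×4^6
= 14×4096
= 57344

a_7 = 57344


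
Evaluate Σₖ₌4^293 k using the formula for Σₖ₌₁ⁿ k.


Σₖ₌4^293 k = Σₖ₌₁^293 k − Σₖ₌₁^3 k
= 293·294/2 − 3·4/2
= 43071 − 6 = 43065

Σk = 43065


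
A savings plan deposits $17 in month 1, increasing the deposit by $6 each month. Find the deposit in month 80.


aₙ = a₁ + (n-1)d
= 17 + (80-1)×6
= 17 + 474
= 491

a_80 = 491


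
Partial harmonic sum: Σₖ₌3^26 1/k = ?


Σₖ₌3^26 1/k = 1/3 + 1/4 + 1/5 + ... + 1/26
= 21010170067/8923714800
≈ 2.3544

Sum = 21010170067/8923714800 ≈ 2.3544


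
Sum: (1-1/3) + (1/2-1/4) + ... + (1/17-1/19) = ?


Telescoping with gap 2: two head and two tail terms survive.
= (1 + 1/2) - (1/18 + 1/19)
= 3/2 - 1/18 - 1/19 = 238/171

Sum = 238/171


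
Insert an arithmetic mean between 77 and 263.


AM = (77 + 263)/2 = 340/2 = 170

AM = 170


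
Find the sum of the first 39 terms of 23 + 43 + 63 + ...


aₙ = 23 + (39-1)×20 = 783
Sₙ = n(a₁+aₙ)/2 = 39×(23+783)/2
= 39×806/2 = 15717

S_39 = 15717
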